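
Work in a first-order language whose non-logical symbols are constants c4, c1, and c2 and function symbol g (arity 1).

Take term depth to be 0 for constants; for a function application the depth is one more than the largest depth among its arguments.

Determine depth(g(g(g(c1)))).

3

depth(g(c1)) = 1 + depth(c1) = 1 + 0 = 1
depth(g(g(c1))) = 1 + depth(g(c1)) = 1 + 1 = 2
depth(g(g(g(c1)))) = 1 + depth(g(g(c1))) = 1 + 2 = 3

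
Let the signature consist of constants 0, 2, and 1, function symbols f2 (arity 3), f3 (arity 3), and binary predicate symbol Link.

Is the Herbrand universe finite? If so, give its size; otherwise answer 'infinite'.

infinite

The signature has at least one function symbol (f2, arity 3) and at least one constant (0).
Iterating f2 gives infinitely many distinct ground terms: 0, f2(0, 0, 0), f2(f2(0, 0, 0), f2(0, 0, 0), f2(0, 0, 0)), ...
So the Herbrand universe is infinite.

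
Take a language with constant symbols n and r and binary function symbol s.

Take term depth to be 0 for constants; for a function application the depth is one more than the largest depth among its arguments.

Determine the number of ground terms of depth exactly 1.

Count level by level. With function symbols s/2, the terms of depth ≤ k are the 2 constants together with each function applied to depth-≤(k−1) tuples, so N_k = 2 + N_{k-1}^2.
N_0 = 2
N_1 = 2 + 2^2 = 6
Terms of depth exactly 1: N_1 − N_0 = 6 − 2 = 4.

4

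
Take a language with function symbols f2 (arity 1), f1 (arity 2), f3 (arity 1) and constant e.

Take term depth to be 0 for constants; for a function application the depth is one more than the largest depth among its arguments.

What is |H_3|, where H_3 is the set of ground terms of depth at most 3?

Let N_k count ground terms of depth at most k. Each non-constant term of depth ≤ k is some function symbol applied to depth-≤(k−1) arguments, giving N_k = 1 + N_{k-1} + N_{k-1}^2 + N_{k-1}.
N_0 = 1
N_1 = 1 + 1 + 1^2 + 1 = 4
N_2 = 1 + 4 + 4^2 + 4 = 25
N_3 = 1 + 25 + 25^2 + 25 = 676

676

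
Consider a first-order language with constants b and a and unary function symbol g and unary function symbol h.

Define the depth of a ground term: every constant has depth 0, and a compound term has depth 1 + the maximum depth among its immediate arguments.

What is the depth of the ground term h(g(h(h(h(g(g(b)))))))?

depth(g(b)) = 1 + depth(b) = 1 + 0 = 1
depth(g(g(b))) = 1 + depth(g(b)) = 1 + 1 = 2
depth(h(g(g(b)))) = 1 + depth(g(g(b))) = 1 + 2 = 3
depth(h(h(g(g(b))))) = 1 + depth(h(g(g(b)))) = 1 + 3 = 4
depth(h(h(h(g(g(b)))))) = 1 + depth(h(h(g(g(b))))) = 1 + 4 = 5
depth(g(h(h(h(g(g(b))))))) = 1 + depth(h(h(h(g(g(b)))))) = 1 + 5 = 6
depth(h(g(h(h(h(g(g(b)))))))) = 1 + depth(g(h(h(h(g(g(b))))))) = 1 + 6 = 7

7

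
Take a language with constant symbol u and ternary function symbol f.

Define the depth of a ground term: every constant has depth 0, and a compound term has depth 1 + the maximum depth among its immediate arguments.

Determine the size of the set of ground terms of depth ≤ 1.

2

Write N_k for the number of ground terms of depth ≤ k. A term of depth ≤ k is either a constant or a function symbol applied to arguments of depth ≤ k−1, so N_k = 1 + N_{k-1}^3.
N_0 = 1
N_1 = 1 + 1^3 = 2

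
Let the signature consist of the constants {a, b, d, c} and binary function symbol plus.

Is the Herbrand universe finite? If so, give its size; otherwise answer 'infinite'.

The signature has at least one function symbol (plus, arity 2) and at least one constant (a).
Iterating plus gives infinitely many distinct ground terms: a, plus(a, a), plus(plus(a, a), plus(a, a)), ...
So the Herbrand universe is infinite.

infinite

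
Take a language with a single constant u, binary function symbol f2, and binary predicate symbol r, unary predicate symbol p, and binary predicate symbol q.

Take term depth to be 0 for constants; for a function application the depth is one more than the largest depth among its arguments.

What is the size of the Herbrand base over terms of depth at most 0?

3

First count ground terms of depth ≤ 0.
Count level by level. With function symbols f2/2, the terms of depth ≤ k are the 1 constant together with each function applied to depth-≤(k−1) tuples, so N_k = 1 + N_{k-1}^2.
N_0 = 1
So |H| = 1.
A ground atom is a predicate applied to a tuple of terms from H, so the count is the sum over predicates of |H|^arity:
  r: 1^2 = 1;  p: 1;  q: 1^2 = 1
Total ground atoms: 1 + 1 + 1 = 3.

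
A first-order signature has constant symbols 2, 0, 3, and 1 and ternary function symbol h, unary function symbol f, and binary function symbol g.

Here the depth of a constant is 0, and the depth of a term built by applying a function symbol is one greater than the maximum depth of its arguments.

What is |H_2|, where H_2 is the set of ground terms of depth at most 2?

689308

If N_k denotes the number of depth-≤k ground terms, the 4 constants give N_0 = 4, and each function symbol of arity r contributes N_{k-1}^r new terms at level k: N_k = 4 + N_{k-1}^3 + N_{k-1} + N_{k-1}^2.
N_0 = 4
N_1 = 4 + 4^3 + 4 + 4^2 = 88
N_2 = 4 + 88^3 + 88 + 88^2 = 689308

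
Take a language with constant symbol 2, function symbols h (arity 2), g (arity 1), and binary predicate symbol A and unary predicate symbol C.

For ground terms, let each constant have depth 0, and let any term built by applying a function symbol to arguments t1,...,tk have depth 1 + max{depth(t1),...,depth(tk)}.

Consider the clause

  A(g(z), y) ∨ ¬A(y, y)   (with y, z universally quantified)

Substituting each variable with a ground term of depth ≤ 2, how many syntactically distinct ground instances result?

169

Ground terms of depth ≤ 2:
  Write N_k for the number of ground terms of depth ≤ k. A term of depth ≤ k is either a constant or a function symbol applied to arguments of depth ≤ k−1, so N_k = 1 + N_{k-1}^2 + N_{k-1}.
  N_0 = 1
  N_1 = 1 + 1^2 + 1 = 3
  N_2 = 1 + 3^2 + 3 = 13
So there are 13 ground terms available for substitution.
There are 2 variables to instantiate (y, z), each occurring in at least one literal, so different choices give different ground instances.
Number of ground instances = 13^2 = 169.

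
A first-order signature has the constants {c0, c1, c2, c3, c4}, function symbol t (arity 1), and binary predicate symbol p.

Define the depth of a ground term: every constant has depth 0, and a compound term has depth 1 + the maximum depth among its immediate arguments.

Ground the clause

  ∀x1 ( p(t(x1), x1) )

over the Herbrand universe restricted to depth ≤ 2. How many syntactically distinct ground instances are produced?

15

Ground terms of depth ≤ 2:
  Count level by level. With function symbols t/1, the terms of depth ≤ k are the 5 constants together with each function applied to depth-≤(k−1) tuples, so N_k = 5 + N_{k-1}.
  N_0 = 5
  N_1 = 5 + 5 = 10
  N_2 = 5 + 10 = 15
So there are 15 ground terms available for substitution.
The variable x1 ranges independently over the available ground terms, and distinct assignments produce distinct instances.
Number of ground instances = 15.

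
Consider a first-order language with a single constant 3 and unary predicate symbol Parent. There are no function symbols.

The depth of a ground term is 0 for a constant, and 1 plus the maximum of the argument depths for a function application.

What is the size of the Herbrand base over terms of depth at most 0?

First count ground terms of depth ≤ 0.
With no function symbols every ground term is a constant, so there is exactly 1 ground term at every depth bound.
N_0 = 1
So |H| = 1.
A ground atom is a predicate applied to a tuple of terms from H, so the count is the sum over predicates of |H|^arity:
  Parent: 1
Total ground atoms: 1.

1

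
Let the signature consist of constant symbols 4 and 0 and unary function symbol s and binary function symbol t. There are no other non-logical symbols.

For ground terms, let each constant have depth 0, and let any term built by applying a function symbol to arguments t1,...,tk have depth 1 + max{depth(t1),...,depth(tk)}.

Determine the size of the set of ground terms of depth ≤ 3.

Write N_k for the number of ground terms of depth ≤ k. A term of depth ≤ k is either a constant or a function symbol applied to arguments of depth ≤ k−1, so N_k = 2 + N_{k-1} + N_{k-1}^2.
N_0 = 2
N_1 = 2 + 2 + 2^2 = 8
N_2 = 2 + 8 + 8^2 = 74
N_3 = 2 + 74 + 74^2 = 5552

5552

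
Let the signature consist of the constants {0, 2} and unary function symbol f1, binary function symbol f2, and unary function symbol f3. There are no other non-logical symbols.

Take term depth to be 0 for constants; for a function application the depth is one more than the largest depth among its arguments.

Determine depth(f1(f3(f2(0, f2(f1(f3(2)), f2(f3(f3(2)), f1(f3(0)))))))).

7

depth(f3(2)) = 1 + depth(2) = 1 + 0 = 1
depth(f1(f3(2))) = 1 + depth(f3(2)) = 1 + 1 = 2
depth(f3(f3(2))) = 1 + depth(f3(2)) = 1 + 1 = 2
depth(f3(0)) = 1 + depth(0) = 1 + 0 = 1
depth(f1(f3(0))) = 1 + depth(f3(0)) = 1 + 1 = 2
depth(f2(f3(f3(2)), f1(f3(0)))) = 1 + max(2, 2) = 3
depth(f2(f1(f3(2)), f2(f3(f3(2)), f1(f3(0))))) = 1 + max(2, 3) = 4
depth(f2(0, f2(f1(f3(2)), f2(f3(f3(2)), f1(f3(0)))))) = 1 + max(0, 4) = 5
depth(f3(f2(0, f2(f1(f3(2)), f2(f3(f3(2)), f1(f3(0))))))) = 1 + depth(f2(0, f2(f1(f3(2)), f2(f3(f3(2)), f1(f3(0)))))) = 1 + 5 = 6
depth(f1(f3(f2(0, f2(f1(f3(2)), f2(f3(f3(2)), f1(f3(0)))))))) = 1 + depth(f3(f2(0, f2(f1(f3(2)), f2(f3(f3(2)), f1(f3(0))))))) = 1 + 6 = 7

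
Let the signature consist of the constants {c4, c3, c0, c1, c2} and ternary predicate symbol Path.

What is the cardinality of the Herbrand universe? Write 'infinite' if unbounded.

5

There are no function symbols, so every ground term is one of the 5 constants.
The Herbrand universe is {c4, c3, c0, c1, c2}, which is finite with 5 elements.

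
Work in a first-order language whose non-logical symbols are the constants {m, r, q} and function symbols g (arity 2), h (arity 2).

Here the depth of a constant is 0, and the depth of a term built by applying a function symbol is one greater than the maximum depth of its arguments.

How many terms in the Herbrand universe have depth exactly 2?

864

Let N_k count ground terms of depth at most k. Each non-constant term of depth ≤ k is some function symbol applied to depth-≤(k−1) arguments, giving N_k = 3 + N_{k-1}^2 + N_{k-1}^2.
N_0 = 3
N_1 = 3 + 3^2 + 3^2 = 21
N_2 = 3 + 21^2 + 21^2 = 885
Terms of depth exactly 2: N_2 − N_1 = 885 − 21 = 864.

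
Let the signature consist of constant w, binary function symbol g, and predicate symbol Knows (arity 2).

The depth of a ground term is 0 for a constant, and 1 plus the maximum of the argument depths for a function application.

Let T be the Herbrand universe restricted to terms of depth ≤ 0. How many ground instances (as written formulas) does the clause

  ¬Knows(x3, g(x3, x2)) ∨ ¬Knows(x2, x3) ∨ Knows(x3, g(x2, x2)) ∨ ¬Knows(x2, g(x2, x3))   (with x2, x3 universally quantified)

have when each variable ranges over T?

1

Ground terms of depth ≤ 0:
  Let N_k count ground terms of depth at most k. Each non-constant term of depth ≤ k is some function symbol applied to depth-≤(k−1) arguments, giving N_k = 1 + N_{k-1}^2.
  N_0 = 1
So there is exactly 1 ground term available for substitution.
The clause has 2 distinct variables (x2, x3), each appearing in the body. In the free term algebra distinct substitutions yield syntactically distinct ground instances.
Number of ground instances = 1^2 = 1.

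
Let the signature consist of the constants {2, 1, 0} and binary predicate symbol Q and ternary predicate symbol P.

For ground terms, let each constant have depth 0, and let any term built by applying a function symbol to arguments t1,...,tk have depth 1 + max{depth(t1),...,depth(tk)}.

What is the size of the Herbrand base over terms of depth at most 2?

First count ground terms of depth ≤ 2.
With no function symbols every ground term is a constant, so there are exactly 3 ground terms at every depth bound.
N_0 = 3
N_1 = 3
N_2 = 3
Explicitly: 2, 1, 0.
So |H| = 3.
A ground atom is a predicate applied to a tuple of terms from H, so the count is the sum over predicates of |H|^arity:
  Q: 3^2 = 9;  P: 3^3 = 27
Total ground atoms: 9 + 27 = 36.

36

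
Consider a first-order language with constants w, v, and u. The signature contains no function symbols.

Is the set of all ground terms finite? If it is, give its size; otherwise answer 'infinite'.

3

There are no function symbols, so every ground term is one of the 3 constants.
The Herbrand universe is {w, v, u}, which is finite with 3 elements.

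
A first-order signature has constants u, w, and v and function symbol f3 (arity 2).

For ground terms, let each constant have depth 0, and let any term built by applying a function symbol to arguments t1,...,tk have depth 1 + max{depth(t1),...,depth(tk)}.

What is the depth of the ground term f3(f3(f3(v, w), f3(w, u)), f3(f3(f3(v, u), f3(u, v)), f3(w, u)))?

depth(f3(v, w)) = 1 + max(0, 0) = 1
depth(f3(w, u)) = 1 + max(0, 0) = 1
depth(f3(f3(v, w), f3(w, u))) = 1 + max(1, 1) = 2
depth(f3(v, u)) = 1 + max(0, 0) = 1
depth(f3(u, v)) = 1 + max(0, 0) = 1
depth(f3(f3(v, u), f3(u, v))) = 1 + max(1, 1) = 2
depth(f3(f3(f3(v, u), f3(u, v)), f3(w, u))) = 1 + max(2, 1) = 3
depth(f3(f3(f3(v, w), f3(w, u)), f3(f3(f3(v, u), f3(u, v)), f3(w, u)))) = 1 + max(2, 3) = 4

4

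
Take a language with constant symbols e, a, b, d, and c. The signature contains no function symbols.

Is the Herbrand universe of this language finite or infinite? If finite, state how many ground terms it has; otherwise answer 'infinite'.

There are no function symbols, so every ground term is one of the 5 constants.
The Herbrand universe is {e, a, b, d, c}, which is finite with 5 elements.

5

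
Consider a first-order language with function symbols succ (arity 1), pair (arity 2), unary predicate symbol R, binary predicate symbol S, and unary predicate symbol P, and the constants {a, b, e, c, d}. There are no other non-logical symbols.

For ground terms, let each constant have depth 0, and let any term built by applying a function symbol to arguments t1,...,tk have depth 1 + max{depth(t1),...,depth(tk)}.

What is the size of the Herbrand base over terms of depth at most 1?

First count ground terms of depth ≤ 1.
Write N_k for the number of ground terms of depth ≤ k. A term of depth ≤ k is either a constant or a function symbol applied to arguments of depth ≤ k−1, so N_k = 5 + N_{k-1} + N_{k-1}^2.
N_0 = 5
N_1 = 5 + 5 + 5^2 = 35
So |H| = 35.
A ground atom is a predicate applied to a tuple of terms from H, so the count is the sum over predicates of |H|^arity:
  R: 35;  S: 35^2 = 1225;  P: 35
Total ground atoms: 35 + 1225 + 35 = 1295.

1295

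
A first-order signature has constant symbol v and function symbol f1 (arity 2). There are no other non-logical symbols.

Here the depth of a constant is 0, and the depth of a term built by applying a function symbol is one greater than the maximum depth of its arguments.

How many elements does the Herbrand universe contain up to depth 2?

5

Count level by level. With function symbols f1/2, the terms of depth ≤ k are the 1 constant together with each function applied to depth-≤(k−1) tuples, so N_k = 1 + N_{k-1}^2.
N_0 = 1
N_1 = 1 + 1^2 = 2
N_2 = 1 + 2^2 = 5
Explicitly: v, f1(v, v), f1(v, f1(v, v)), f1(f1(v, v), v), f1(f1(v, v), f1(v, v)).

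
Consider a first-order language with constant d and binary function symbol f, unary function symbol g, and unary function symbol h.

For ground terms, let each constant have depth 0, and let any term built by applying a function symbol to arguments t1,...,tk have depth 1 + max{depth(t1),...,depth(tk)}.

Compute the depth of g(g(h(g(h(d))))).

depth(h(d)) = 1 + depth(d) = 1 + 0 = 1
depth(g(h(d))) = 1 + depth(h(d)) = 1 + 1 = 2
depth(h(g(h(d)))) = 1 + depth(g(h(d))) = 1 + 2 = 3
depth(g(h(g(h(d))))) = 1 + depth(h(g(h(d)))) = 1 + 3 = 4
depth(g(g(h(g(h(d)))))) = 1 + depth(g(h(g(h(d))))) = 1 + 4 = 5

5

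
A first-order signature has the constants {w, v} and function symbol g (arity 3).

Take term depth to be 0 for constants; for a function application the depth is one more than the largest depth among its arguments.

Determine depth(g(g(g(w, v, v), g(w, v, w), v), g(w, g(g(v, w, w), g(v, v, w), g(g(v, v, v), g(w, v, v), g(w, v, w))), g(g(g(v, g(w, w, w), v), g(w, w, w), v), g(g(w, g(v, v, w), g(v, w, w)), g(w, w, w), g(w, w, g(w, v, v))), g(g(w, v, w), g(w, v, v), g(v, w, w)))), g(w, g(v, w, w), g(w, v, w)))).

6

depth(g(w, v, v)) = 1 + max(0, 0, 0) = 1
depth(g(w, v, w)) = 1 + max(0, 0, 0) = 1
depth(g(g(w, v, v), g(w, v, w), v)) = 1 + max(1, 1, 0) = 2
depth(g(v, w, w)) = 1 + max(0, 0, 0) = 1
depth(g(v, v, w)) = 1 + max(0, 0, 0) = 1
depth(g(v, v, v)) = 1 + max(0, 0, 0) = 1
depth(g(g(v, v, v), g(w, v, v), g(w, v, w))) = 1 + max(1, 1, 1) = 2
depth(g(g(v, w, w), g(v, v, w), g(g(v, v, v), g(w, v, v), g(w, v, w)))) = 1 + max(1, 1, 2) = 3
depth(g(w, w, w)) = 1 + max(0, 0, 0) = 1
depth(g(v, g(w, w, w), v)) = 1 + max(0, 1, 0) = 2
depth(g(g(v, g(w, w, w), v), g(w, w, w), v)) = 1 + max(2, 1, 0) = 3
depth(g(w, g(v, v, w), g(v, w, w))) = 1 + max(0, 1, 1) = 2
depth(g(w, w, g(w, v, v))) = 1 + max(0, 0, 1) = 2
depth(g(g(w, g(v, v, w), g(v, w, w)), g(w, w, w), g(w, w, g(w, v, v)))) = 1 + max(2, 1, 2) = 3
depth(g(g(w, v, w), g(w, v, v), g(v, w, w))) = 1 + max(1, 1, 1) = 2
depth(g(g(g(v, g(w, w, w), v), g(w, w, w), v), g(g(w, g(v, v, w), g(v, w, w)), g(w, w, w), g(w, w, g(w, v, v))), g(g(w, v, w), g(w, v, v), g(v, w, w)))) = 1 + max(3, 3, 2) = 4
depth(g(w, g(g(v, w, w), g(v, v, w), g(g(v, v, v), g(w, v, v), g(w, v, w))), g(g(g(v, g(w, w, w), v), g(w, w, w), v), g(g(w, g(v, v, w), g(v, w, w)), g(w, w, w), g(w, w, g(w, v, v))), g(g(w, v, w), g(w, v, v), g(v, w, w))))) = 1 + max(0, 3, 4) = 5
depth(g(w, g(v, w, w), g(w, v, w))) = 1 + max(0, 1, 1) = 2
depth(g(g(g(w, v, v), g(w, v, w), v), g(w, g(g(v, w, w), g(v, v, w), g(g(v, v, v), g(w, v, v), g(w, v, w))), g(g(g(v, g(w, w, w), v), g(w, w, w), v), g(g(w, g(v, v, w), g(v, w, w)), g(w, w, w), g(w, w, g(w, v, v))), g(g(w, v, w), g(w, v, v), g(v, w, w)))), g(w, g(v, w, w), g(w, v, w)))) = 1 + max(2, 5, 2) = 6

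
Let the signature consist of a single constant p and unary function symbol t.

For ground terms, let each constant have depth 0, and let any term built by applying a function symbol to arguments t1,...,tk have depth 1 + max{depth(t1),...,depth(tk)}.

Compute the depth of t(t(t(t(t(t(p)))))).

6

depth(t(p)) = 1 + depth(p) = 1 + 0 = 1
depth(t(t(p))) = 1 + depth(t(p)) = 1 + 1 = 2
depth(t(t(t(p)))) = 1 + depth(t(t(p))) = 1 + 2 = 3
depth(t(t(t(t(p))))) = 1 + depth(t(t(t(p)))) = 1 + 3 = 4
depth(t(t(t(t(t(p)))))) = 1 + depth(t(t(t(t(p))))) = 1 + 4 = 5
depth(t(t(t(t(t(t(p))))))) = 1 + depth(t(t(t(t(t(p)))))) = 1 + 5 = 6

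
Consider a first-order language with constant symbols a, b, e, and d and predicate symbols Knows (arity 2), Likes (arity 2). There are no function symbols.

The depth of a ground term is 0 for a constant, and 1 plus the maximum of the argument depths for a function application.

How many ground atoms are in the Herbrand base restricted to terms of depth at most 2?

First count ground terms of depth ≤ 2.
With no function symbols every ground term is a constant, so there are exactly 4 ground terms at every depth bound.
N_0 = 4
N_1 = 4
N_2 = 4
Explicitly: a, b, e, d.
So |H| = 4.
A ground atom is a predicate applied to a tuple of terms from H, so the count is the sum over predicates of |H|^arity:
  Knows: 4^2 = 16;  Likes: 4^2 = 16
Total ground atoms: 16 + 16 = 32.

32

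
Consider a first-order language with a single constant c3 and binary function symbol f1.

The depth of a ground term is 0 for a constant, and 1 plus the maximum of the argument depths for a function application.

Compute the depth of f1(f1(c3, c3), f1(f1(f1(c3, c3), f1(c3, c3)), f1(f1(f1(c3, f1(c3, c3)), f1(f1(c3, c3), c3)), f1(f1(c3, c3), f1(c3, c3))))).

depth(f1(c3, c3)) = 1 + max(0, 0) = 1
depth(f1(f1(c3, c3), f1(c3, c3))) = 1 + max(1, 1) = 2
depth(f1(c3, f1(c3, c3))) = 1 + max(0, 1) = 2
depth(f1(f1(c3, c3), c3)) = 1 + max(1, 0) = 2
depth(f1(f1(c3, f1(c3, c3)), f1(f1(c3, c3), c3))) = 1 + max(2, 2) = 3
depth(f1(f1(f1(c3, f1(c3, c3)), f1(f1(c3, c3), c3)), f1(f1(c3, c3), f1(c3, c3)))) = 1 + max(3, 2) = 4
depth(f1(f1(f1(c3, c3), f1(c3, c3)), f1(f1(f1(c3, f1(c3, c3)), f1(f1(c3, c3), c3)), f1(f1(c3, c3), f1(c3, c3))))) = 1 + max(2, 4) = 5
depth(f1(f1(c3, c3), f1(f1(f1(c3, c3), f1(c3, c3)), f1(f1(f1(c3, f1(c3, c3)), f1(f1(c3, c3), c3)), f1(f1(c3, c3), f1(c3, c3)))))) = 1 + max(1, 5) = 6

6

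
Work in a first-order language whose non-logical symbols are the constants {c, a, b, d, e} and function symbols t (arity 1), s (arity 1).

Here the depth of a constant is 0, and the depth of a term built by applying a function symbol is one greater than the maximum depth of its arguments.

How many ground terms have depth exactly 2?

Write N_k for the number of ground terms of depth ≤ k. A term of depth ≤ k is either a constant or a function symbol applied to arguments of depth ≤ k−1, so N_k = 5 + N_{k-1} + N_{k-1}.
N_0 = 5
N_1 = 5 + 5 + 5 = 15
N_2 = 5 + 15 + 15 = 35
Terms of depth exactly 2: N_2 − N_1 = 35 − 15 = 20.

20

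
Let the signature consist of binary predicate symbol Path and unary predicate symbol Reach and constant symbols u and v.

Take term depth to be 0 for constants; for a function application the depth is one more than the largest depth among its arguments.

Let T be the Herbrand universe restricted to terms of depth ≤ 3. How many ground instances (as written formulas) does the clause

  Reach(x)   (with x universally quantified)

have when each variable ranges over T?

2

Ground terms of depth ≤ 3:
  With no function symbols every ground term is a constant, so there are exactly 2 ground terms at every depth bound.
  N_0 = 2
  N_1 = 2
  N_2 = 2
  N_3 = 2
So there are 2 ground terms available for substitution.
There is 1 variable to instantiate (x),  occurring in at least one literal, so different choices give different ground instances.
Number of ground instances = 2.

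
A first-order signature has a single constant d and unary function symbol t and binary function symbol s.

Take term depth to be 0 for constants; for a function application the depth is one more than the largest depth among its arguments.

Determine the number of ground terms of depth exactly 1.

Let N_k count ground terms of depth at most k. Each non-constant term of depth ≤ k is some function symbol applied to depth-≤(k−1) arguments, giving N_k = 1 + N_{k-1} + N_{k-1}^2.
N_0 = 1
N_1 = 1 + 1 + 1^2 = 3
Terms of depth exactly 1: N_1 − N_0 = 3 − 1 = 2.

2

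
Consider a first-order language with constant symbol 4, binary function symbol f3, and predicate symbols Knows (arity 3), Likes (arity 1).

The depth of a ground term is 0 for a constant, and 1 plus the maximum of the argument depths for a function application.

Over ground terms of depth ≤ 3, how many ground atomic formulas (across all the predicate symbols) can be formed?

17602

First count ground terms of depth ≤ 3.
Let N_k count ground terms of depth at most k. Each non-constant term of depth ≤ k is some function symbol applied to depth-≤(k−1) arguments, giving N_k = 1 + N_{k-1}^2.
N_0 = 1
N_1 = 1 + 1^2 = 2
N_2 = 1 + 2^2 = 5
N_3 = 1 + 5^2 = 26
So |H| = 26.
Each predicate of arity r yields |H|^r ground atoms (one per choice of an r-tuple from H):
  Knows: 26^3 = 17576;  Likes: 26
Total ground atoms: 17576 + 26 = 17602.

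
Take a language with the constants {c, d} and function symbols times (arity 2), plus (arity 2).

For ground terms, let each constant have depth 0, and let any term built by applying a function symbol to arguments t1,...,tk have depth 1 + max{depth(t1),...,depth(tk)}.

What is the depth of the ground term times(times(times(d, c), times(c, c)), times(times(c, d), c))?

3

depth(times(d, c)) = 1 + max(0, 0) = 1
depth(times(c, c)) = 1 + max(0, 0) = 1
depth(times(times(d, c), times(c, c))) = 1 + max(1, 1) = 2
depth(times(c, d)) = 1 + max(0, 0) = 1
depth(times(times(c, d), c)) = 1 + max(1, 0) = 2
depth(times(times(times(d, c), times(c, c)), times(times(c, d), c))) = 1 + max(2, 2) = 3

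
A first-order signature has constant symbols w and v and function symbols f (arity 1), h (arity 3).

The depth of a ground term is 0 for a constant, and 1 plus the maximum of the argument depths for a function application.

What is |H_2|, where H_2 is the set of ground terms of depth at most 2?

Write N_k for the number of ground terms of depth ≤ k. A term of depth ≤ k is either a constant or a function symbol applied to arguments of depth ≤ k−1, so N_k = 2 + N_{k-1} + N_{k-1}^3.
N_0 = 2
N_1 = 2 + 2 + 2^3 = 12
N_2 = 2 + 12 + 12^3 = 1742

1742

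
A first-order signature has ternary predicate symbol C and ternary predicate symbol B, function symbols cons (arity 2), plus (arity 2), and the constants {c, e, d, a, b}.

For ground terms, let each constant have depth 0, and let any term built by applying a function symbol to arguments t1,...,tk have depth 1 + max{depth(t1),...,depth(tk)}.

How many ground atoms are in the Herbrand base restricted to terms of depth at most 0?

First count ground terms of depth ≤ 0.
Write N_k for the number of ground terms of depth ≤ k. A term of depth ≤ k is either a constant or a function symbol applied to arguments of depth ≤ k−1, so N_k = 5 + N_{k-1}^2 + N_{k-1}^2.
N_0 = 5
Explicitly: c, e, d, a, b.
So |H| = 5.
Ground atoms are formed by filling each argument slot of a predicate with a term from H, so an r-ary predicate gives |H|^r atoms:
  C: 5^3 = 125;  B: 5^3 = 125
Total ground atoms: 125 + 125 = 250.

250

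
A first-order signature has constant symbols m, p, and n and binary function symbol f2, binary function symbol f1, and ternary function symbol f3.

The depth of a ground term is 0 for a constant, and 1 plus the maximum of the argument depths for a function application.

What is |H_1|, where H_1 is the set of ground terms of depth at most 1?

48

Let N_k count ground terms of depth at most k. Each non-constant term of depth ≤ k is some function symbol applied to depth-≤(k−1) arguments, giving N_k = 3 + N_{k-1}^2 + N_{k-1}^2 + N_{k-1}^3.
N_0 = 3
N_1 = 3 + 3^2 + 3^2 + 3^3 = 48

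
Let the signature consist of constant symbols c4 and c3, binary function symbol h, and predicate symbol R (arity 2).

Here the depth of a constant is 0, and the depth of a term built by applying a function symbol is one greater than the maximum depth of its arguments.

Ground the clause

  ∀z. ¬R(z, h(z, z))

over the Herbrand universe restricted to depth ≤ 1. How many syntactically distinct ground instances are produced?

6

Ground terms of depth ≤ 1:
  Count level by level. With function symbols h/2, the terms of depth ≤ k are the 2 constants together with each function applied to depth-≤(k−1) tuples, so N_k = 2 + N_{k-1}^2.
  N_0 = 2
  N_1 = 2 + 2^2 = 6
  Explicitly: c4, c3, h(c4, c4), h(c4, c3), h(c3, c4), h(c3, c3).
So there are 6 ground terms available for substitution.
The body mentions the single quantified variable z; since ground terms form a free algebra, no two substitutions collapse to the same formula.
Number of ground instances = 6.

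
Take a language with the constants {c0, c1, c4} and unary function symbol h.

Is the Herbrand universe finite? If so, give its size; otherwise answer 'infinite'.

infinite

The signature has at least one function symbol (h, arity 1) and at least one constant (c0).
Iterating h gives infinitely many distinct ground terms: c0, h(c0), h(h(c0)), ...
So the Herbrand universe is infinite.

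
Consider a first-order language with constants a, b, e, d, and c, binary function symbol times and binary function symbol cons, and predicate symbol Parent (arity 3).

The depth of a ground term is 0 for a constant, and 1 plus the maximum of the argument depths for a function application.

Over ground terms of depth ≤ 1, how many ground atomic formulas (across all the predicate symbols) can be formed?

166375

First count ground terms of depth ≤ 1.
Write N_k for the number of ground terms of depth ≤ k. A term of depth ≤ k is either a constant or a function symbol applied to arguments of depth ≤ k−1, so N_k = 5 + N_{k-1}^2 + N_{k-1}^2.
N_0 = 5
N_1 = 5 + 5^2 + 5^2 = 55
So |H| = 55.
A ground atom is a predicate applied to a tuple of terms from H, so the count is the sum over predicates of |H|^arity:
  Parent: 55^3 = 166375
Total ground atoms: 166375.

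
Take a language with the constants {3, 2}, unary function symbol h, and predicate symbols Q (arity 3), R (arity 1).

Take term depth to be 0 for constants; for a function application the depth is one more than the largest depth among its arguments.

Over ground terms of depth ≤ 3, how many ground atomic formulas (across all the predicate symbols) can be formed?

First count ground terms of depth ≤ 3.
Write N_k for the number of ground terms of depth ≤ k. A term of depth ≤ k is either a constant or a function symbol applied to arguments of depth ≤ k−1, so N_k = 2 + N_{k-1}.
N_0 = 2
N_1 = 2 + 2 = 4
N_2 = 2 + 4 = 6
N_3 = 2 + 6 = 8
Explicitly: 3, 2, h(3), h(2), h(h(3)), h(h(2)), h(h(h(3))), h(h(h(2))).
So |H| = 8.
Each predicate of arity r yields |H|^r ground atoms (one per choice of an r-tuple from H):
  Q: 8^3 = 512;  R: 8
Total ground atoms: 512 + 8 = 520.

520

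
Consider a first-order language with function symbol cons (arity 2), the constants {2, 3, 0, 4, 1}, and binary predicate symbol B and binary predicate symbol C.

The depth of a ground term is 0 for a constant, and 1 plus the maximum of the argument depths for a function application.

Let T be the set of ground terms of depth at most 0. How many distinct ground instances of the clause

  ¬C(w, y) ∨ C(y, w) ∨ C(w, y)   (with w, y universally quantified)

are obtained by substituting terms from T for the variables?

25

Ground terms of depth ≤ 0:
  Let N_k = |{terms of depth ≤ k}|. Then N_0 = 5 and N_k = 5 + N_{k-1}^2 for k ≥ 1 (one summand per function symbol, arity giving the exponent).
  N_0 = 5
So there are 5 ground terms available for substitution.
There are 2 variables to instantiate (w, y), each occurring in at least one literal, so different choices give different ground instances.
Number of ground instances = 5^2 = 25.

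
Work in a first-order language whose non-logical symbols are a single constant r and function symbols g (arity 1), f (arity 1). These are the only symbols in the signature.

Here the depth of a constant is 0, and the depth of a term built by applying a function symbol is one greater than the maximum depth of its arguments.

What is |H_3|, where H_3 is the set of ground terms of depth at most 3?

15

Write N_k for the number of ground terms of depth ≤ k. A term of depth ≤ k is either a constant or a function symbol applied to arguments of depth ≤ k−1, so N_k = 1 + N_{k-1} + N_{k-1}.
N_0 = 1
N_1 = 1 + 1 + 1 = 3
N_2 = 1 + 3 + 3 = 7
N_3 = 1 + 7 + 7 = 15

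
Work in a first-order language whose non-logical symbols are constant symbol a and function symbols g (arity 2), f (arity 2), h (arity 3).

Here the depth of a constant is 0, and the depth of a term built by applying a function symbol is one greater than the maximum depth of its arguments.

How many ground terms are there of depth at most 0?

1

Let N_k count ground terms of depth at most k. Each non-constant term of depth ≤ k is some function symbol applied to depth-≤(k−1) arguments, giving N_k = 1 + N_{k-1}^2 + N_{k-1}^2 + N_{k-1}^3.
N_0 = 1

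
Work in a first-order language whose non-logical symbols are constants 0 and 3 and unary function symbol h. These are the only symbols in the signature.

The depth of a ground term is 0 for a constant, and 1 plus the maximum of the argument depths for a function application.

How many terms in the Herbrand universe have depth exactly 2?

Let N_k count ground terms of depth at most k. Each non-constant term of depth ≤ k is some function symbol applied to depth-≤(k−1) arguments, giving N_k = 2 + N_{k-1}.
N_0 = 2
N_1 = 2 + 2 = 4
N_2 = 2 + 4 = 6
Terms of depth exactly 2: N_2 − N_1 = 6 − 4 = 2.

2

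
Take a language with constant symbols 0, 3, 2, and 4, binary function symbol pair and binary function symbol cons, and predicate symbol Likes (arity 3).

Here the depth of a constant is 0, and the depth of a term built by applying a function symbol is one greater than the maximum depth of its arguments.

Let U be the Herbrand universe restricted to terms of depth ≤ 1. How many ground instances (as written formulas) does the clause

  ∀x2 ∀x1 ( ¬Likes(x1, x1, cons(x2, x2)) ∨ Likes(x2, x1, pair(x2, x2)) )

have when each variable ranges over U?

Ground terms of depth ≤ 1:
  Count level by level. With function symbols pair/2, cons/2, the terms of depth ≤ k are the 4 constants together with each function applied to depth-≤(k−1) tuples, so N_k = 4 + N_{k-1}^2 + N_{k-1}^2.
  N_0 = 4
  N_1 = 4 + 4^2 + 4^2 = 36
So there are 36 ground terms available for substitution.
There are 2 variables to instantiate (x2, x1), each occurring in at least one literal, so different choices give different ground instances.
Number of ground instances = 36^2 = 1296.

1296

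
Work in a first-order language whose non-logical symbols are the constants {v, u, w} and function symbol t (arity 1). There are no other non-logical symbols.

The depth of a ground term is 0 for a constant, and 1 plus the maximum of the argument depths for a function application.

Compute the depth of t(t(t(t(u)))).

depth(t(u)) = 1 + depth(u) = 1 + 0 = 1
depth(t(t(u))) = 1 + depth(t(u)) = 1 + 1 = 2
depth(t(t(t(u)))) = 1 + depth(t(t(u))) = 1 + 2 = 3
depth(t(t(t(t(u))))) = 1 + depth(t(t(t(u)))) = 1 + 3 = 4

4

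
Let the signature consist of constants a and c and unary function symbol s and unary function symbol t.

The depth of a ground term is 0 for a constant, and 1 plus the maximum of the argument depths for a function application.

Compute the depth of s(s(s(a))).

3

depth(s(a)) = 1 + depth(a) = 1 + 0 = 1
depth(s(s(a))) = 1 + depth(s(a)) = 1 + 1 = 2
depth(s(s(s(a)))) = 1 + depth(s(s(a))) = 1 + 2 = 3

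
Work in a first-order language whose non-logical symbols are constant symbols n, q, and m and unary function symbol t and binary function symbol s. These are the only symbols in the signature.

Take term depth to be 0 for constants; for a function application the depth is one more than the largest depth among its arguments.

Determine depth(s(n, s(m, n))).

2

depth(s(m, n)) = 1 + max(0, 0) = 1
depth(s(n, s(m, n))) = 1 + max(0, 1) = 2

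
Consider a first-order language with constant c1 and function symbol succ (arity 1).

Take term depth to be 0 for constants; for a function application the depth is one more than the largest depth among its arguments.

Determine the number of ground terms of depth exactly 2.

Write N_k for the number of ground terms of depth ≤ k. A term of depth ≤ k is either a constant or a function symbol applied to arguments of depth ≤ k−1, so N_k = 1 + N_{k-1}.
N_0 = 1
N_1 = 1 + 1 = 2
N_2 = 1 + 2 = 3
Terms of depth exactly 2: N_2 − N_1 = 3 − 2 = 1.

1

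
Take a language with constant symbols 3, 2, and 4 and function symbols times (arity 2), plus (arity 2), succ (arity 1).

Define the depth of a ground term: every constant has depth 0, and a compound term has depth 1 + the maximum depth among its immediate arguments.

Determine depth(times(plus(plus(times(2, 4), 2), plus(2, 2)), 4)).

4

depth(times(2, 4)) = 1 + max(0, 0) = 1
depth(plus(times(2, 4), 2)) = 1 + max(1, 0) = 2
depth(plus(2, 2)) = 1 + max(0, 0) = 1
depth(plus(plus(times(2, 4), 2), plus(2, 2))) = 1 + max(2, 1) = 3
depth(times(plus(plus(times(2, 4), 2), plus(2, 2)), 4)) = 1 + max(3, 0) = 4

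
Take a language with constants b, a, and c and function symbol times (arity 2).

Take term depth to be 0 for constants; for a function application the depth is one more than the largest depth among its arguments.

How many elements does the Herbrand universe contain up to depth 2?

147

Let N_k = |{terms of depth ≤ k}|. Then N_0 = 3 and N_k = 3 + N_{k-1}^2 for k ≥ 1 (one summand per function symbol, arity giving the exponent).
N_0 = 3
N_1 = 3 + 3^2 = 12
N_2 = 3 + 12^2 = 147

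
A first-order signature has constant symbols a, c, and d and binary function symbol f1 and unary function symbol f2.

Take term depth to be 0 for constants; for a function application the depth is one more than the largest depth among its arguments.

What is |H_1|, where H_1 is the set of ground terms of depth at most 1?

Count level by level. With function symbols f1/2, f2/1, the terms of depth ≤ k are the 3 constants together with each function applied to depth-≤(k−1) tuples, so N_k = 3 + N_{k-1}^2 + N_{k-1}.
N_0 = 3
N_1 = 3 + 3^2 + 3 = 15

15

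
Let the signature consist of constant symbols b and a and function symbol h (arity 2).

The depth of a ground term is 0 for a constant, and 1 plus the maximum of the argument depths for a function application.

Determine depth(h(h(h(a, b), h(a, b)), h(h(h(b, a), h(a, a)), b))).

depth(h(a, b)) = 1 + max(0, 0) = 1
depth(h(h(a, b), h(a, b))) = 1 + max(1, 1) = 2
depth(h(b, a)) = 1 + max(0, 0) = 1
depth(h(a, a)) = 1 + max(0, 0) = 1
depth(h(h(b, a), h(a, a))) = 1 + max(1, 1) = 2
depth(h(h(h(b, a), h(a, a)), b)) = 1 + max(2, 0) = 3
depth(h(h(h(a, b), h(a, b)), h(h(h(b, a), h(a, a)), b))) = 1 + max(2, 3) = 4

4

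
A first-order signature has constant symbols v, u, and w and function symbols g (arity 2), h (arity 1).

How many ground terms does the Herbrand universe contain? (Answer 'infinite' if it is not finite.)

infinite

The signature has at least one function symbol (g, arity 2) and at least one constant (v).
Iterating g gives infinitely many distinct ground terms: v, g(v, v), g(g(v, v), g(v, v)), ...
So the Herbrand universe is infinite.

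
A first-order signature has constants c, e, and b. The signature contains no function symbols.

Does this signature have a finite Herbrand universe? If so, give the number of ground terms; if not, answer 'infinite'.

3

There are no function symbols, so every ground term is one of the 3 constants.
The Herbrand universe is {c, e, b}, which is finite with 3 elements.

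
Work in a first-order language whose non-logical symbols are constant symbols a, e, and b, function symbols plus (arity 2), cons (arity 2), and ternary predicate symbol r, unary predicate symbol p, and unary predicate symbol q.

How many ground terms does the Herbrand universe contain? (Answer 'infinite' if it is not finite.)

The signature has at least one function symbol (plus, arity 2) and at least one constant (a).
Iterating plus gives infinitely many distinct ground terms: a, plus(a, a), plus(plus(a, a), plus(a, a)), ...
So the Herbrand universe is infinite.

infinite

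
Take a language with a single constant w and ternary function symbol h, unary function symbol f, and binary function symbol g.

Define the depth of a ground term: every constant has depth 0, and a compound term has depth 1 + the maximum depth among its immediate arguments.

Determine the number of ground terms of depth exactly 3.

621351

If N_k denotes the number of depth-≤k ground terms, the 1 constant gives N_0 = 1, and each function symbol of arity r contributes N_{k-1}^r new terms at level k: N_k = 1 + N_{k-1}^3 + N_{k-1} + N_{k-1}^2.
N_0 = 1
N_1 = 1 + 1^3 + 1 + 1^2 = 4
N_2 = 1 + 4^3 + 4 + 4^2 = 85
N_3 = 1 + 85^3 + 85 + 85^2 = 621436
Terms of depth exactly 3: N_3 − N_2 = 621436 − 85 = 621351.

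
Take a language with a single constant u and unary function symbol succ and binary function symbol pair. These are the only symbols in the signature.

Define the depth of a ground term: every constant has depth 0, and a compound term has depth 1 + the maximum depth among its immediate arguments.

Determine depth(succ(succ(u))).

depth(succ(u)) = 1 + depth(u) = 1 + 0 = 1
depth(succ(succ(u))) = 1 + depth(succ(u)) = 1 + 1 = 2

2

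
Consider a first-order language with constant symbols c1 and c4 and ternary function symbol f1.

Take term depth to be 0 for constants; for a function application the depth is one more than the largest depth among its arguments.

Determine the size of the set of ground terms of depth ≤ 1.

10

Let N_k count ground terms of depth at most k. Each non-constant term of depth ≤ k is some function symbol applied to depth-≤(k−1) arguments, giving N_k = 2 + N_{k-1}^3.
N_0 = 2
N_1 = 2 + 2^3 = 10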